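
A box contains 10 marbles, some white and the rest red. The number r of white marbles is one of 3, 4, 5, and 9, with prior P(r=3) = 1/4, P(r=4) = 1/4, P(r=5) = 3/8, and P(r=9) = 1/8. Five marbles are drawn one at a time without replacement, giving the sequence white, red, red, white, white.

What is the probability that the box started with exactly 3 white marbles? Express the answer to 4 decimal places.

The likelihood of the observed sequence under each hypothesis: P(data | r = 3) = (3/10)(7/9)(6/8)(2/7)(1/6) = 1/120; P(data | r = 4) = (4/10)(6/9)(5/8)(3/7)(2/6) = 1/42; P(data | r = 5) = (5/10)(5/9)(4/8)(4/7)(3/6) = 5/126; P(data | r = 9) = (9/10)(1/9)(0/8) = 0.
Weighting by the prior gives 1/4 · 1/120 = 1/480, 1/4 · 1/42 = 1/168, 3/8 · 5/126 = 5/336, 1/8 · 0 = 0; with total 11/480.
Therefore the posterior P(r = 3 | data) = (1/480) / (11/480) = 1/11.

0.0909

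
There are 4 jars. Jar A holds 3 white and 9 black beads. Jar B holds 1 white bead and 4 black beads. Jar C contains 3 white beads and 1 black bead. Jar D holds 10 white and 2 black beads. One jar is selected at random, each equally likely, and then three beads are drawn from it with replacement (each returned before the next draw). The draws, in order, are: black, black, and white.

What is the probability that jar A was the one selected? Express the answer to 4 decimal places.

0.4153

Under each hypothesis, the probability of the observed sequence is: P(data | jar A) = (9/12)(9/12)(3/12) = 0.14062; P(data | jar B) = (4/5)(4/5)(1/5) = 0.128; P(data | jar C) = (1/4)(1/4)(3/4) = 0.046875; P(data | jar D) = (2/12)(2/12)(10/12) = 0.023148.
Multiplying each by its prior: 1/4 · 0.14062 = 0.035156, 1/4 · 0.128 = 0.032, 1/4 · 0.046875 = 0.011719, 1/4 · 0.023148 = 0.005787; summing to 0.084662.
Therefore the posterior P(jar A | data) = (0.035156) / (0.084662) = 0.41525.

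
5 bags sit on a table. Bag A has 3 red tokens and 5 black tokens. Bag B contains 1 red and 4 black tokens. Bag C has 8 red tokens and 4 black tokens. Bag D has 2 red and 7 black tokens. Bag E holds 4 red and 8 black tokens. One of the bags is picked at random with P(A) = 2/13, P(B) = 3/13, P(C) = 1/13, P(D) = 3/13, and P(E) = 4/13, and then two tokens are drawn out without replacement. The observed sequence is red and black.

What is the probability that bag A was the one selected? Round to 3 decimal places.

0.183

Compute the likelihood of the observed sequence for each case: P(data | bag A) = (3/8)(5/7) = 0.26786; P(data | bag B) = (1/5)(4/4) = 0.2; P(data | bag C) = (8/12)(4/11) = 0.24242; P(data | bag D) = (2/9)(7/8) = 0.19444; P(data | bag E) = (4/12)(8/11) = 0.24242.
Weighting by the prior gives 2/13 · 0.26786 = 0.041209, 3/13 · 0.2 = 0.046154, 1/13 · 0.24242 = 0.018648, 3/13 · 0.19444 = 0.044872, 4/13 · 0.24242 = 0.074592; these sum to 0.22547.
Therefore the posterior P(bag A | data) = (0.041209) / (0.22547) = 0.18276.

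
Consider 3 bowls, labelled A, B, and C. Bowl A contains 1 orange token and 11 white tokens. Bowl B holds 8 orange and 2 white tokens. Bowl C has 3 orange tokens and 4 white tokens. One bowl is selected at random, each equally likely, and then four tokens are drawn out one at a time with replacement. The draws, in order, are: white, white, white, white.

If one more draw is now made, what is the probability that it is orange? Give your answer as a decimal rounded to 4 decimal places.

0.1299

For each hypothesis, P(data | H) works out to: P(data | bowl A) = (11/12)(11/12)(11/12)(11/12) = 0.70607; P(data | bowl B) = (2/10)(2/10)(2/10)(2/10) = 0.0016; P(data | bowl C) = (4/7)(4/7)(4/7)(4/7) = 0.10662.
Multiplying each by its prior: 1/3 · 0.70607 = 0.23536, 1/3 · 0.0016 = 0.00053333, 1/3 · 0.10662 = 0.035541; these sum to 0.27143.
Normalising, the posterior is P(bowl A | data) = 0.8671, P(bowl B | data) = 0.0019649, P(bowl C | data) = 0.13094.
So P(orange next | data) = Σ P(orange next | H) P(H | data) = (1/12)(0.8671) + (4/5)(0.0019649) + (3/7)(0.13094) = 0.12995.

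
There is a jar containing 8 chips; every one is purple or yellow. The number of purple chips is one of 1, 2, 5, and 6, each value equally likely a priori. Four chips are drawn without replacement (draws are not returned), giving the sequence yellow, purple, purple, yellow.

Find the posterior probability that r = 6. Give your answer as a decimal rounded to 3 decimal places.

0.250

The likelihood of the observed sequence under each hypothesis: P(data | r = 1) = (7/8)(1/7)(0/6) = 0; P(data | r = 2) = (6/8)(2/7)(1/6)(5/5) = 1/28; P(data | r = 5) = (3/8)(5/7)(4/6)(2/5) = 1/14; P(data | r = 6) = (2/8)(6/7)(5/6)(1/5) = 1/28.
Multiplying each by its prior: 1/4 · 0 = 0, 1/4 · 1/28 = 1/112, 1/4 · 1/14 = 1/56, 1/4 · 1/28 = 1/112; summing to 1/28.
So P(r = 6 | data) = (1/112) / (1/28) = 1/4.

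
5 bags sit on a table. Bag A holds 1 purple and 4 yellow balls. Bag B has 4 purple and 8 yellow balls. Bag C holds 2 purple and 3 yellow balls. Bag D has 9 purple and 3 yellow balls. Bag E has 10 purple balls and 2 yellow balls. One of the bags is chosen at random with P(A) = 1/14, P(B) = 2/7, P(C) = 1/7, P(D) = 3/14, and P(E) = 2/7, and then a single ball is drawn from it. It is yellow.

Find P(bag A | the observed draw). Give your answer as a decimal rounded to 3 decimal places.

0.132

Under each hypothesis, the probability of this draw is: P(data | bag A) = (4/5) = 4/5; P(data | bag B) = (8/12) = 2/3; P(data | bag C) = (3/5) = 3/5; P(data | bag D) = (3/12) = 1/4; P(data | bag E) = (2/12) = 1/6.
The prior-weighted likelihoods are 1/14 · 4/5 = 2/35, 2/7 · 2/3 = 4/21, 1/7 · 3/5 = 3/35, 3/14 · 1/4 = 3/56, 2/7 · 1/6 = 1/21; these sum to 73/168.
Hence P(bag A | data) = (2/35) / (73/168) = 48/365.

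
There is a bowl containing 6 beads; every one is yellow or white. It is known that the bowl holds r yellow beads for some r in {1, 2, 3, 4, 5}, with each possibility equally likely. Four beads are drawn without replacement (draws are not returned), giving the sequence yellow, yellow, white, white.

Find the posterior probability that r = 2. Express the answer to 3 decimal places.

0.286

Compute the likelihood of the observed sequence for each case: P(data | r = 1) = (1/6)(0/5) = 0; P(data | r = 2) = (2/6)(1/5)(4/4)(3/3) = 1/15; P(data | r = 3) = (3/6)(2/5)(3/4)(2/3) = 1/10; P(data | r = 4) = (4/6)(3/5)(2/4)(1/3) = 1/15; P(data | r = 5) = (5/6)(4/5)(1/4)(0/3) = 0.
The prior-weighted likelihoods are 1/5 · 0 = 0, 1/5 · 1/15 = 1/75, 1/5 · 1/10 = 1/50, 1/5 · 1/15 = 1/75, 1/5 · 0 = 0; summing to 7/150.
Therefore the posterior P(r = 2 | data) = (1/75) / (7/150) = 2/7.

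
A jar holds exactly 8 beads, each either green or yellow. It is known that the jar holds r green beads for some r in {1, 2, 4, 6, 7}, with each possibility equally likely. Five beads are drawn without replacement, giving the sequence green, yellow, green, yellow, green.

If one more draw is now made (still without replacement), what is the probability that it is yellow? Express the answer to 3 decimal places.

Compute the likelihood of the observed sequence for each case: P(data | r = 1) = (1/8)(7/7)(0/6) = 0; P(data | r = 2) = (2/8)(6/7)(1/6)(5/5)(0/4) = 0; P(data | r = 4) = (4/8)(4/7)(3/6)(3/5)(2/4) = 3/70; P(data | r = 6) = (6/8)(2/7)(5/6)(1/5)(4/4) = 1/28; P(data | r = 7) = (7/8)(1/7)(6/6)(0/5) = 0.
Multiplying each by its prior: 1/5 · 0 = 0, 1/5 · 0 = 0, 1/5 · 3/70 = 3/350, 1/5 · 1/28 = 1/140, 1/5 · 0 = 0; with total 11/700.
Dividing through by the total gives posterior P(r = 1 | data) = 0, P(r = 2 | data) = 0, P(r = 4 | data) = 6/11, P(r = 6 | data) = 5/11, P(r = 7 | data) = 0.
Averaging over the posterior, P(yellow next | data) = (2/3)(6/11) + (0)(5/11) = 4/11.

0.364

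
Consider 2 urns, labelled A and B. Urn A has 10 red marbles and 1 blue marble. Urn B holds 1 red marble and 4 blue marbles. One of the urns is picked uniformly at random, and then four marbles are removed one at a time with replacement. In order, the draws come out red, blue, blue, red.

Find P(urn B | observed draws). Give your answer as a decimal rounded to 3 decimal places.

0.789

For each hypothesis, P(data | H) works out to: P(data | urn A) = (10/11)(1/11)(1/11)(10/11) = 0.0068301; P(data | urn B) = (1/5)(4/5)(4/5)(1/5) = 0.0256.
The prior-weighted likelihoods are 1/2 · 0.0068301 = 0.0034151, 1/2 · 0.0256 = 0.0128; with total 0.016215.
By Bayes' rule, P(urn B | data) = (0.0128) / (0.016215) = 0.78939.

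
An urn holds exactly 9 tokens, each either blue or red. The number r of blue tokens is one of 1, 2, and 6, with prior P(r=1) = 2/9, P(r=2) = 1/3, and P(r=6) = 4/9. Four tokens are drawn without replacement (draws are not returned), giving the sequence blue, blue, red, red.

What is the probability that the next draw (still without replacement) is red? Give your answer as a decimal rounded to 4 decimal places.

0.4074

For each hypothesis, P(data | H) works out to: P(data | r = 1) = (1/9)(0/8) = 0; P(data | r = 2) = (2/9)(1/8)(7/7)(6/6) = 1/36; P(data | r = 6) = (6/9)(5/8)(3/7)(2/6) = 5/84.
Weighting by the prior gives 2/9 · 0 = 0, 1/3 · 1/36 = 1/108, 4/9 · 5/84 = 5/189; with total 1/28.
Normalising, the posterior is P(r = 1 | data) = 0, P(r = 2 | data) = 7/27, P(r = 6 | data) = 20/27.
So P(red next | data) = Σ P(red next | H) P(H | data) = (1)(7/27) + (1/5)(20/27) = 11/27.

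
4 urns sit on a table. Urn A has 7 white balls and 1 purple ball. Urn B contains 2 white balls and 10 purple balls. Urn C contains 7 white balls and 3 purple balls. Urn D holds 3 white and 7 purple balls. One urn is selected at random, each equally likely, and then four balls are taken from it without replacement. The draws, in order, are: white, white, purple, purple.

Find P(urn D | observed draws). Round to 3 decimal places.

Compute the likelihood of the observed sequence for each case: P(data | urn A) = (7/8)(6/7)(1/6)(0/5) = 0; P(data | urn B) = (2/12)(1/11)(10/10)(9/9) = 1/66; P(data | urn C) = (7/10)(6/9)(3/8)(2/7) = 1/20; P(data | urn D) = (3/10)(2/9)(7/8)(6/7) = 1/20.
The prior-weighted likelihoods are 1/4 · 0 = 0, 1/4 · 1/66 = 1/264, 1/4 · 1/20 = 1/80, 1/4 · 1/20 = 1/80; with total 19/660.
By Bayes' rule, P(urn D | data) = (1/80) / (19/660) = 33/76.

0.434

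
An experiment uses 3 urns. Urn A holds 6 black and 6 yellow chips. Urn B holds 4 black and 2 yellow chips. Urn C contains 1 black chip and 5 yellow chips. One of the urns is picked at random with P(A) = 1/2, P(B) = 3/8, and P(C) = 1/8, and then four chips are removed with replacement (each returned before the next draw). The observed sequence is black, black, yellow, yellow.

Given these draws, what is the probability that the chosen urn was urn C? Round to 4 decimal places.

For each hypothesis, P(data | H) works out to: P(data | urn A) = (6/12)(6/12)(6/12)(6/12) = 0.0625; P(data | urn B) = (4/6)(4/6)(2/6)(2/6) = 0.049383; P(data | urn C) = (1/6)(1/6)(5/6)(5/6) = 0.01929.
Multiplying each by its prior: 1/2 · 0.0625 = 0.03125, 3/8 · 0.049383 = 0.018519, 1/8 · 0.01929 = 0.0024113; summing to 0.05218.
By Bayes' rule, P(urn C | data) = (0.0024113) / (0.05218) = 0.046211.

0.0462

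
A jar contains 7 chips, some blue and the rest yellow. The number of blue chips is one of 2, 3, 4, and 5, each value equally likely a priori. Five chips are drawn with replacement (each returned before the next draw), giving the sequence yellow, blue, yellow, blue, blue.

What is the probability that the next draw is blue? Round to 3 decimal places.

For each hypothesis, P(data | H) works out to: P(data | r = 2) = (5/7)(2/7)(5/7)(2/7)(2/7) = 0.0119; P(data | r = 3) = (4/7)(3/7)(4/7)(3/7)(3/7) = 0.025704; P(data | r = 4) = (3/7)(4/7)(3/7)(4/7)(4/7) = 0.034271; P(data | r = 5) = (2/7)(5/7)(2/7)(5/7)(5/7) = 0.02975.
The prior-weighted likelihoods are 1/4 · 0.0119 = 0.002975, 1/4 · 0.025704 = 0.0064259, 1/4 · 0.034271 = 0.0085679, 1/4 · 0.02975 = 0.0074374; these sum to 0.025406.
The posterior is then P(r = 2 | data) = 0.1171, P(r = 3 | data) = 0.25293, P(r = 4 | data) = 0.33724, P(r = 5 | data) = 0.29274.
So P(blue next | data) = Σ P(blue next | H) P(H | data) = (2/7)(0.1171) + (3/7)(0.25293) + (4/7)(0.33724) + (5/7)(0.29274) = 0.54366.

0.544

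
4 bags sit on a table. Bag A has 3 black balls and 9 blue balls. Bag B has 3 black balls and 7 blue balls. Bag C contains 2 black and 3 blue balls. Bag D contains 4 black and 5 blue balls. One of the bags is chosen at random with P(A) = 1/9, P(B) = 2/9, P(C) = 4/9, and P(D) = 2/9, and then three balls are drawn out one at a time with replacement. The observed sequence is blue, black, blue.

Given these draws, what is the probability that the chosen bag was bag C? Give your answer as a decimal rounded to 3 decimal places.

0.448

Under each hypothesis, the probability of the observed sequence is: P(data | bag A) = (9/12)(3/12)(9/12) = 0.14062; P(data | bag B) = (7/10)(3/10)(7/10) = 0.147; P(data | bag C) = (3/5)(2/5)(3/5) = 0.144; P(data | bag D) = (5/9)(4/9)(5/9) = 0.13717.
Multiplying each by its prior: 1/9 · 0.14062 = 0.015625, 2/9 · 0.147 = 0.032667, 4/9 · 0.144 = 0.064, 2/9 · 0.13717 = 0.030483; summing to 0.14277.
Hence P(bag C | data) = (0.064) / (0.14277) = 0.44826.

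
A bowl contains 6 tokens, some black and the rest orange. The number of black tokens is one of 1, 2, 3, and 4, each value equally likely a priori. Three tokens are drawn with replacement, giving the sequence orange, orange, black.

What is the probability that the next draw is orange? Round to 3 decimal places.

Compute the likelihood of the observed sequence for each case: P(data | r = 1) = (5/6)(5/6)(1/6) = 25/216; P(data | r = 2) = (4/6)(4/6)(2/6) = 4/27; P(data | r = 3) = (3/6)(3/6)(3/6) = 1/8; P(data | r = 4) = (2/6)(2/6)(4/6) = 2/27.
Multiplying each by its prior: 1/4 · 25/216 = 25/864, 1/4 · 4/27 = 1/27, 1/4 · 1/8 = 1/32, 1/4 · 2/27 = 1/54; summing to 25/216.
The posterior is then P(r = 1 | data) = 1/4, P(r = 2 | data) = 8/25, P(r = 3 | data) = 27/100, P(r = 4 | data) = 4/25.
The predictive probability is P(orange next | data) = (5/6)(1/4) + (2/3)(8/25) + (1/2)(27/100) + (1/3)(4/25) = 61/100.

0.610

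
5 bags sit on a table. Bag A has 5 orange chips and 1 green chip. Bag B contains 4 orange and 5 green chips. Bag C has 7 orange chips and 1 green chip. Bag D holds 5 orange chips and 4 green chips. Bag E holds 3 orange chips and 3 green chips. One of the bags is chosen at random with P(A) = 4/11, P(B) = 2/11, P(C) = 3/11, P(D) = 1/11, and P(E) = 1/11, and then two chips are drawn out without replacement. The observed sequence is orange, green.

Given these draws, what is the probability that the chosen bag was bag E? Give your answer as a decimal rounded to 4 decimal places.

0.1379

Compute the likelihood of the observed sequence for each case: P(data | bag A) = (5/6)(1/5) = 1/6; P(data | bag B) = (4/9)(5/8) = 5/18; P(data | bag C) = (7/8)(1/7) = 1/8; P(data | bag D) = (5/9)(4/8) = 5/18; P(data | bag E) = (3/6)(3/5) = 3/10.
Weighting by the prior gives 4/11 · 1/6 = 2/33, 2/11 · 5/18 = 5/99, 3/11 · 1/8 = 3/88, 1/11 · 5/18 = 5/198, 1/11 · 3/10 = 3/110; with total 87/440.
Therefore the posterior P(bag E | data) = (3/110) / (87/440) = 4/29.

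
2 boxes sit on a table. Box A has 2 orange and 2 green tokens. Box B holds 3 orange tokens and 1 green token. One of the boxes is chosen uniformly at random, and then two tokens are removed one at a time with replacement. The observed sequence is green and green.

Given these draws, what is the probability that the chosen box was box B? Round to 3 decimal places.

0.200

The likelihood of the observed sequence under each hypothesis: P(data | box A) = (2/4)(2/4) = 1/4; P(data | box B) = (1/4)(1/4) = 1/16.
Weighting by the prior gives 1/2 · 1/4 = 1/8, 1/2 · 1/16 = 1/32; with total 5/32.
So P(box B | data) = (1/32) / (5/32) = 1/5.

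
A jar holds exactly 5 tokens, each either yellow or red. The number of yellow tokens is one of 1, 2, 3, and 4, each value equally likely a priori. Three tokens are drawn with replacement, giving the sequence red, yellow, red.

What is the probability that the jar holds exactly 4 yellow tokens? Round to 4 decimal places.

0.0800

For each hypothesis, P(data | H) works out to: P(data | r = 1) = (4/5)(1/5)(4/5) = 16/125; P(data | r = 2) = (3/5)(2/5)(3/5) = 18/125; P(data | r = 3) = (2/5)(3/5)(2/5) = 12/125; P(data | r = 4) = (1/5)(4/5)(1/5) = 4/125.
Multiplying each by its prior: 1/4 · 16/125 = 4/125, 1/4 · 18/125 = 9/250, 1/4 · 12/125 = 3/125, 1/4 · 4/125 = 1/125; with total 1/10.
So P(r = 4 | data) = (1/125) / (1/10) = 2/25.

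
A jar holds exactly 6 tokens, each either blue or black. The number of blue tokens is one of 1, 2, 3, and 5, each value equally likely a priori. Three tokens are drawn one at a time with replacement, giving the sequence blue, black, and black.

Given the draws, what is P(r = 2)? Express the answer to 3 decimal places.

Under each hypothesis, the probability of the observed sequence is: P(data | r = 1) = (1/6)(5/6)(5/6) = 25/216; P(data | r = 2) = (2/6)(4/6)(4/6) = 4/27; P(data | r = 3) = (3/6)(3/6)(3/6) = 1/8; P(data | r = 5) = (5/6)(1/6)(1/6) = 5/216.
Weighting by the prior gives 1/4 · 25/216 = 25/864, 1/4 · 4/27 = 1/27, 1/4 · 1/8 = 1/32, 1/4 · 5/216 = 5/864; with total 89/864.
Hence P(r = 2 | data) = (1/27) / (89/864) = 32/89.

0.360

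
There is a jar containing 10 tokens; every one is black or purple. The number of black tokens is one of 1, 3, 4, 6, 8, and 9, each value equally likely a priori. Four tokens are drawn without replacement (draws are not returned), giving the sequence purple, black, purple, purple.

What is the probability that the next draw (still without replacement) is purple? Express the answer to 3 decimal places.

0.676

The likelihood of the observed sequence under each hypothesis: P(data | r = 1) = (9/10)(1/9)(8/8)(7/7) = 0.1; P(data | r = 3) = (7/10)(3/9)(6/8)(5/7) = 0.125; P(data | r = 4) = (6/10)(4/9)(5/8)(4/7) = 0.095238; P(data | r = 6) = (4/10)(6/9)(3/8)(2/7) = 0.028571; P(data | r = 8) = (2/10)(8/9)(1/8)(0/7) = 0; P(data | r = 9) = (1/10)(9/9)(0/8) = 0.
The prior-weighted likelihoods are 1/6 · 0.1 = 0.016667, 1/6 · 0.125 = 0.020833, 1/6 · 0.095238 = 0.015873, 1/6 · 0.028571 = 0.0047619, 1/6 · 0 = 0, 1/6 · 0 = 0; these sum to 0.058135.
The posterior is then P(r = 1 | data) = 0.28669, P(r = 3 | data) = 0.35836, P(r = 4 | data) = 0.27304, P(r = 6 | data) = 0.081911, P(r = 8 | data) = 0, P(r = 9 | data) = 0.
Averaging over the posterior, P(purple next | data) = (1)(0.28669) + (2/3)(0.35836) + (1/2)(0.27304) + (1/6)(0.081911) = 0.67577.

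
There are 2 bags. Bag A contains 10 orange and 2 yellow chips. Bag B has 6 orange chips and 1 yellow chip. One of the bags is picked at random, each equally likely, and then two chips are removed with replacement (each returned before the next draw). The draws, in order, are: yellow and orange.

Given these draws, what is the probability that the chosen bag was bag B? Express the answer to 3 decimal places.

For each hypothesis, P(data | H) works out to: P(data | bag A) = (2/12)(10/12) = 0.13889; P(data | bag B) = (1/7)(6/7) = 0.12245.
The prior-weighted likelihoods are 1/2 · 0.13889 = 0.069444, 1/2 · 0.12245 = 0.061224; with total 0.13067.
Therefore the posterior P(bag B | data) = (0.061224) / (0.13067) = 0.46855.

0.469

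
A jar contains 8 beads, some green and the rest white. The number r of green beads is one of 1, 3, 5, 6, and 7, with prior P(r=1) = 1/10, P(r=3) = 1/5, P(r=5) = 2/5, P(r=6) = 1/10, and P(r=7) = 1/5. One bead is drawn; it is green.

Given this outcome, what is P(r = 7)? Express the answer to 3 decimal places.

0.298

The likelihood of this draw under each hypothesis: P(data | r = 1) = (1/8) = 1/8; P(data | r = 3) = (3/8) = 3/8; P(data | r = 5) = (5/8) = 5/8; P(data | r = 6) = (6/8) = 3/4; P(data | r = 7) = (7/8) = 7/8.
Multiplying each by its prior: 1/10 · 1/8 = 1/80, 1/5 · 3/8 = 3/40, 2/5 · 5/8 = 1/4, 1/10 · 3/4 = 3/40, 1/5 · 7/8 = 7/40; with total 47/80.
Hence P(r = 7 | data) = (7/40) / (47/80) = 14/47.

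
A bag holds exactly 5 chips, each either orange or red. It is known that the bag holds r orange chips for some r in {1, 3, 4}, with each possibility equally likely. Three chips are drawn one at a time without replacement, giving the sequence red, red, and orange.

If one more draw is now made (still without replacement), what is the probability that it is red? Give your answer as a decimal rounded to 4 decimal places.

0.6667

Under each hypothesis, the probability of the observed sequence is: P(data | r = 1) = (4/5)(3/4)(1/3) = 1/5; P(data | r = 3) = (2/5)(1/4)(3/3) = 1/10; P(data | r = 4) = (1/5)(0/4) = 0.
Multiplying each by its prior: 1/3 · 1/5 = 1/15, 1/3 · 1/10 = 1/30, 1/3 · 0 = 0; with total 1/10.
Dividing through by the total gives posterior P(r = 1 | data) = 2/3, P(r = 3 | data) = 1/3, P(r = 4 | data) = 0.
So P(red next | data) = Σ P(red next | H) P(H | data) = (1)(2/3) + (0)(1/3) = 2/3.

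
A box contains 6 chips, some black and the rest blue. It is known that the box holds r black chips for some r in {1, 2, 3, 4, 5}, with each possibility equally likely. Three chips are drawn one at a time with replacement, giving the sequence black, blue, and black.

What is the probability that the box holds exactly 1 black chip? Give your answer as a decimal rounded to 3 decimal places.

The likelihood of the observed sequence under each hypothesis: P(data | r = 1) = (1/6)(5/6)(1/6) = 5/216; P(data | r = 2) = (2/6)(4/6)(2/6) = 2/27; P(data | r = 3) = (3/6)(3/6)(3/6) = 1/8; P(data | r = 4) = (4/6)(2/6)(4/6) = 4/27; P(data | r = 5) = (5/6)(1/6)(5/6) = 25/216.
Weighting by the prior gives 1/5 · 5/216 = 1/216, 1/5 · 2/27 = 2/135, 1/5 · 1/8 = 1/40, 1/5 · 4/27 = 4/135, 1/5 · 25/216 = 5/216; with total 7/72.
Therefore the posterior P(r = 1 | data) = (1/216) / (7/72) = 1/21.

0.048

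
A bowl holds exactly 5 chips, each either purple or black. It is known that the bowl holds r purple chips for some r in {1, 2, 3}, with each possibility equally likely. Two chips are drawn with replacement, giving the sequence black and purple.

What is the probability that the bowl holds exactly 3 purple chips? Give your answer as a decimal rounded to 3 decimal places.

The likelihood of the observed sequence under each hypothesis: P(data | r = 1) = (4/5)(1/5) = 4/25; P(data | r = 2) = (3/5)(2/5) = 6/25; P(data | r = 3) = (2/5)(3/5) = 6/25.
The prior-weighted likelihoods are 1/3 · 4/25 = 4/75, 1/3 · 6/25 = 2/25, 1/3 · 6/25 = 2/25; with total 16/75.
Therefore the posterior P(r = 3 | data) = (2/25) / (16/75) = 3/8.

0.375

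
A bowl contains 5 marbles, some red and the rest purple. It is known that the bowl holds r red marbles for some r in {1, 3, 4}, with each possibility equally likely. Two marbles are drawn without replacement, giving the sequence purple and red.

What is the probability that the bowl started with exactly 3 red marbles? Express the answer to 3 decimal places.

The likelihood of the observed sequence under each hypothesis: P(data | r = 1) = (4/5)(1/4) = 1/5; P(data | r = 3) = (2/5)(3/4) = 3/10; P(data | r = 4) = (1/5)(4/4) = 1/5.
Multiplying each by its prior: 1/3 · 1/5 = 1/15, 1/3 · 3/10 = 1/10, 1/3 · 1/5 = 1/15; these sum to 7/30.
Hence P(r = 3 | data) = (1/10) / (7/30) = 3/7.

0.429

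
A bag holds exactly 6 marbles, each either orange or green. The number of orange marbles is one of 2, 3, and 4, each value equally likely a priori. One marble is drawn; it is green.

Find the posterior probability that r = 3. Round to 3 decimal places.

0.333

For each hypothesis, P(data | H) works out to: P(data | r = 2) = (4/6) = 2/3; P(data | r = 3) = (3/6) = 1/2; P(data | r = 4) = (2/6) = 1/3.
Multiplying each by its prior: 1/3 · 2/3 = 2/9, 1/3 · 1/2 = 1/6, 1/3 · 1/3 = 1/9; these sum to 1/2.
By Bayes' rule, P(r = 3 | data) = (1/6) / (1/2) = 1/3.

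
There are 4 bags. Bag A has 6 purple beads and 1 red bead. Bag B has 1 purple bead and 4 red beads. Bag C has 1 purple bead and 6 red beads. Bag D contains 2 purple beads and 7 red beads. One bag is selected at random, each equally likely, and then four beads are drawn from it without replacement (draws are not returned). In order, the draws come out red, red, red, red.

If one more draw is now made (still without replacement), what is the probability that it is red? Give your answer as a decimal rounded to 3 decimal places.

The likelihood of the observed sequence under each hypothesis: P(data | bag A) = (1/7)(0/6) = 0; P(data | bag B) = (4/5)(3/4)(2/3)(1/2) = 0.2; P(data | bag C) = (6/7)(5/6)(4/5)(3/4) = 0.42857; P(data | bag D) = (7/9)(6/8)(5/7)(4/6) = 0.27778.
Multiplying each by its prior: 1/4 · 0 = 0, 1/4 · 0.2 = 0.05, 1/4 · 0.42857 = 0.10714, 1/4 · 0.27778 = 0.069444; summing to 0.22659.
The posterior is then P(bag A | data) = 0, P(bag B | data) = 0.22067, P(bag C | data) = 0.47285, P(bag D | data) = 0.30648.
Averaging over the posterior, P(red next | data) = (0)(0.22067) + (2/3)(0.47285) + (3/5)(0.30648) = 0.49912.

0.499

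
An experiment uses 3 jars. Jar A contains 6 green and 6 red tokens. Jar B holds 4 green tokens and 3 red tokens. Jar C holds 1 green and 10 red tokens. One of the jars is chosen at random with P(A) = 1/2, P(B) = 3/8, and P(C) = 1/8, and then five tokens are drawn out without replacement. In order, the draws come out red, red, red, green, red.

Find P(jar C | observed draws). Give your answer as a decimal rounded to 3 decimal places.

0.500

Compute the likelihood of the observed sequence for each case: P(data | jar A) = (6/12)(5/11)(4/10)(6/9)(3/8) = 1/44; P(data | jar B) = (3/7)(2/6)(1/5)(4/4)(0/3) = 0; P(data | jar C) = (10/11)(9/10)(8/9)(1/8)(7/7) = 1/11.
Weighting by the prior gives 1/2 · 1/44 = 1/88, 3/8 · 0 = 0, 1/8 · 1/11 = 1/88; with total 1/44.
So P(jar C | data) = (1/88) / (1/44) = 1/2.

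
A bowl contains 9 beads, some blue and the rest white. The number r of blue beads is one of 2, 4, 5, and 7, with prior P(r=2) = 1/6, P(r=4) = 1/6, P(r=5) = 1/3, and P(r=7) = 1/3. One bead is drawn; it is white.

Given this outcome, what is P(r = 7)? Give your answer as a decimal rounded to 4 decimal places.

The likelihood of this draw under each hypothesis: P(data | r = 2) = (7/9) = 7/9; P(data | r = 4) = (5/9) = 5/9; P(data | r = 5) = (4/9) = 4/9; P(data | r = 7) = (2/9) = 2/9.
The prior-weighted likelihoods are 1/6 · 7/9 = 7/54, 1/6 · 5/9 = 5/54, 1/3 · 4/9 = 4/27, 1/3 · 2/9 = 2/27; summing to 4/9.
So P(r = 7 | data) = (2/27) / (4/9) = 1/6.

0.1667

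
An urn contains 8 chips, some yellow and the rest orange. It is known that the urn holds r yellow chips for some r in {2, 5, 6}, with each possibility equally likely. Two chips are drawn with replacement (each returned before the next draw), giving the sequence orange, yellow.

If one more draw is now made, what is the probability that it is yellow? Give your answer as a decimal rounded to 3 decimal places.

0.548

For each hypothesis, P(data | H) works out to: P(data | r = 2) = (6/8)(2/8) = 3/16; P(data | r = 5) = (3/8)(5/8) = 15/64; P(data | r = 6) = (2/8)(6/8) = 3/16.
Weighting by the prior gives 1/3 · 3/16 = 1/16, 1/3 · 15/64 = 5/64, 1/3 · 3/16 = 1/16; summing to 13/64.
The posterior is then P(r = 2 | data) = 4/13, P(r = 5 | data) = 5/13, P(r = 6 | data) = 4/13.
So P(yellow next | data) = Σ P(yellow next | H) P(H | data) = (1/4)(4/13) + (5/8)(5/13) + (3/4)(4/13) = 57/104.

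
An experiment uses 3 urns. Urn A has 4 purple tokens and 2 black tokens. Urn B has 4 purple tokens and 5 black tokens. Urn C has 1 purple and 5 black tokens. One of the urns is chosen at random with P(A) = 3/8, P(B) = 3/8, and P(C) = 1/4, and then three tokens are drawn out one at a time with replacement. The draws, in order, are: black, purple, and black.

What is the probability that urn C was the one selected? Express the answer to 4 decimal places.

0.2675

For each hypothesis, P(data | H) works out to: P(data | urn A) = (2/6)(4/6)(2/6) = 0.074074; P(data | urn B) = (5/9)(4/9)(5/9) = 0.13717; P(data | urn C) = (5/6)(1/6)(5/6) = 0.11574.
Weighting by the prior gives 3/8 · 0.074074 = 0.027778, 3/8 · 0.13717 = 0.05144, 1/4 · 0.11574 = 0.028935; summing to 0.10815.
Hence P(urn C | data) = (0.028935) / (0.10815) = 0.26754.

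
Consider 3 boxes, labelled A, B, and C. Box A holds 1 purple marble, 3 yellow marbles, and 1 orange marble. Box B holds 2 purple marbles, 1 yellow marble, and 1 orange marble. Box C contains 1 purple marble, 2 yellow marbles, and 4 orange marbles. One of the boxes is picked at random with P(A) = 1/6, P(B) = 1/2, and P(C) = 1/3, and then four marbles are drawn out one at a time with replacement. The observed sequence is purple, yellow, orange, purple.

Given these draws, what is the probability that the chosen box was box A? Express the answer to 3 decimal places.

0.082

Compute the likelihood of the observed sequence for each case: P(data | box A) = (1/5)(3/5)(1/5)(1/5) = 0.0048; P(data | box B) = (2/4)(1/4)(1/4)(2/4) = 0.015625; P(data | box C) = (1/7)(2/7)(4/7)(1/7) = 0.0033319.
Weighting by the prior gives 1/6 · 0.0048 = 0.0008, 1/2 · 0.015625 = 0.0078125, 1/3 · 0.0033319 = 0.0011106; these sum to 0.0097231.
Therefore the posterior P(box A | data) = (0.0008) / (0.0097231) = 0.082278.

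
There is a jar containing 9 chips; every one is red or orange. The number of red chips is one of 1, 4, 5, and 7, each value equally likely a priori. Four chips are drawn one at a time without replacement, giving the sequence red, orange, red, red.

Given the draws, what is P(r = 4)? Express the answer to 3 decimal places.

Under each hypothesis, the probability of the observed sequence is: P(data | r = 1) = (1/9)(8/8)(0/7) = 0; P(data | r = 4) = (4/9)(5/8)(3/7)(2/6) = 0.039683; P(data | r = 5) = (5/9)(4/8)(4/7)(3/6) = 0.079365; P(data | r = 7) = (7/9)(2/8)(6/7)(5/6) = 0.13889.
The prior-weighted likelihoods are 1/4 · 0 = 0, 1/4 · 0.039683 = 0.0099206, 1/4 · 0.079365 = 0.019841, 1/4 · 0.13889 = 0.034722; these sum to 0.064484.
So P(r = 4 | data) = (0.0099206) / (0.064484) = 0.15385.

0.154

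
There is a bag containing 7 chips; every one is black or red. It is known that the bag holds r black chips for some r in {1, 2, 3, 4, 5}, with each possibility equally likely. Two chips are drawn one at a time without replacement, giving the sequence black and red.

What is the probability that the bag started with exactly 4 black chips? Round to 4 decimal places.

0.2400

The likelihood of the observed sequence under each hypothesis: P(data | r = 1) = (1/7)(6/6) = 1/7; P(data | r = 2) = (2/7)(5/6) = 5/21; P(data | r = 3) = (3/7)(4/6) = 2/7; P(data | r = 4) = (4/7)(3/6) = 2/7; P(data | r = 5) = (5/7)(2/6) = 5/21.
Weighting by the prior gives 1/5 · 1/7 = 1/35, 1/5 · 5/21 = 1/21, 1/5 · 2/7 = 2/35, 1/5 · 2/7 = 2/35, 1/5 · 5/21 = 1/21; summing to 5/21.
Hence P(r = 4 | data) = (2/35) / (5/21) = 6/25.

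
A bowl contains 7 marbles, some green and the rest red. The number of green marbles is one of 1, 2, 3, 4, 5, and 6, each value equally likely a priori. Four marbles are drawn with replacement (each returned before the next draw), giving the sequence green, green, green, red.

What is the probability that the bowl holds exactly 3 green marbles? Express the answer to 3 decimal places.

Compute the likelihood of the observed sequence for each case: P(data | r = 1) = (1/7)(1/7)(1/7)(6/7) = 0.002499; P(data | r = 2) = (2/7)(2/7)(2/7)(5/7) = 0.01666; P(data | r = 3) = (3/7)(3/7)(3/7)(4/7) = 0.044981; P(data | r = 4) = (4/7)(4/7)(4/7)(3/7) = 0.079967; P(data | r = 5) = (5/7)(5/7)(5/7)(2/7) = 0.10412; P(data | r = 6) = (6/7)(6/7)(6/7)(1/7) = 0.089963.
The prior-weighted likelihoods are 1/6 · 0.002499 = 0.00041649, 1/6 · 0.01666 = 0.0027766, 1/6 · 0.044981 = 0.0074969, 1/6 · 0.079967 = 0.013328, 1/6 · 0.10412 = 0.017354, 1/6 · 0.089963 = 0.014994; summing to 0.056365.
By Bayes' rule, P(r = 3 | data) = (0.0074969) / (0.056365) = 0.133.

0.133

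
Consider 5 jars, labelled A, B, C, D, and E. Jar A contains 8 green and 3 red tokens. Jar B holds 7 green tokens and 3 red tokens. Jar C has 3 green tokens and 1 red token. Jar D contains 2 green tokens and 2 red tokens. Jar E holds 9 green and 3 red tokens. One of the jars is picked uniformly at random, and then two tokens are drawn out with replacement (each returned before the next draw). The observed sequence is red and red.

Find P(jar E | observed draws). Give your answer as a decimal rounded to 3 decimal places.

The likelihood of the observed sequence under each hypothesis: P(data | jar A) = (3/11)(3/11) = 0.07438; P(data | jar B) = (3/10)(3/10) = 0.09; P(data | jar C) = (1/4)(1/4) = 0.0625; P(data | jar D) = (2/4)(2/4) = 0.25; P(data | jar E) = (3/12)(3/12) = 0.0625.
Multiplying each by its prior: 1/5 · 0.07438 = 0.014876, 1/5 · 0.09 = 0.018, 1/5 · 0.0625 = 0.0125, 1/5 · 0.25 = 0.05, 1/5 · 0.0625 = 0.0125; these sum to 0.10788.
Hence P(jar E | data) = (0.0125) / (0.10788) = 0.11587.

0.116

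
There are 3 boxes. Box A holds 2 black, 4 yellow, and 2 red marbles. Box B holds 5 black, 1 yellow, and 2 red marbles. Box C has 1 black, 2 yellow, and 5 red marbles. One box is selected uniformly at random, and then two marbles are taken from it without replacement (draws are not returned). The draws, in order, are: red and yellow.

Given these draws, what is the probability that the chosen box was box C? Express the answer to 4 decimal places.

0.5000

For each hypothesis, P(data | H) works out to: P(data | box A) = (2/8)(4/7) = 1/7; P(data | box B) = (2/8)(1/7) = 1/28; P(data | box C) = (5/8)(2/7) = 5/28.
Weighting by the prior gives 1/3 · 1/7 = 1/21, 1/3 · 1/28 = 1/84, 1/3 · 5/28 = 5/84; summing to 5/42.
Hence P(box C | data) = (5/84) / (5/42) = 1/2.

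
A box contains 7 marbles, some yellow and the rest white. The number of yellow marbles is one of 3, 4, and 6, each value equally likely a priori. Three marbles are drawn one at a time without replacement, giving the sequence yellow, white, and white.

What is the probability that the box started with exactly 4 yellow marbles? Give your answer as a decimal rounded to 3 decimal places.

Compute the likelihood of the observed sequence for each case: P(data | r = 3) = (3/7)(4/6)(3/5) = 6/35; P(data | r = 4) = (4/7)(3/6)(2/5) = 4/35; P(data | r = 6) = (6/7)(1/6)(0/5) = 0.
Multiplying each by its prior: 1/3 · 6/35 = 2/35, 1/3 · 4/35 = 4/105, 1/3 · 0 = 0; summing to 2/21.
By Bayes' rule, P(r = 4 | data) = (4/105) / (2/21) = 2/5.

0.400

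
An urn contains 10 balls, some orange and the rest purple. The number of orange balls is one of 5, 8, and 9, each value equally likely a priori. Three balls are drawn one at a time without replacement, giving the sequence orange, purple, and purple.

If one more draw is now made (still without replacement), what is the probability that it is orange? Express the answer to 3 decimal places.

Compute the likelihood of the observed sequence for each case: P(data | r = 5) = (5/10)(5/9)(4/8) = 5/36; P(data | r = 8) = (8/10)(2/9)(1/8) = 1/45; P(data | r = 9) = (9/10)(1/9)(0/8) = 0.
Weighting by the prior gives 1/3 · 5/36 = 5/108, 1/3 · 1/45 = 1/135, 1/3 · 0 = 0; summing to 29/540.
Normalising, the posterior is P(r = 5 | data) = 25/29, P(r = 8 | data) = 4/29, P(r = 9 | data) = 0.
So P(orange next | data) = Σ P(orange next | H) P(H | data) = (4/7)(25/29) + (1)(4/29) = 128/203.

0.631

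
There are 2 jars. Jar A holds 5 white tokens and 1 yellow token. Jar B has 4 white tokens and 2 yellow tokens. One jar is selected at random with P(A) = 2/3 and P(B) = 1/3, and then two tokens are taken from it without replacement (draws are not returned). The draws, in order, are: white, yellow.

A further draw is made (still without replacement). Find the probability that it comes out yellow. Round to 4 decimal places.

0.1111

Under each hypothesis, the probability of the observed sequence is: P(data | jar A) = (5/6)(1/5) = 1/6; P(data | jar B) = (4/6)(2/5) = 4/15.
Weighting by the prior gives 2/3 · 1/6 = 1/9, 1/3 · 4/15 = 4/45; summing to 1/5.
Dividing through by the total gives posterior P(jar A | data) = 5/9, P(jar B | data) = 4/9.
Averaging over the posterior, P(yellow next | data) = (0)(5/9) + (1/4)(4/9) = 1/9.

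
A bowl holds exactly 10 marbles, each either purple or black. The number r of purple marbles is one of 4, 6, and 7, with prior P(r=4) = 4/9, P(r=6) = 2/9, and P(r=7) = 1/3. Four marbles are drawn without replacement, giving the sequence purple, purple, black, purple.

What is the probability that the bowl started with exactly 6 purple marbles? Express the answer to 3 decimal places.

Under each hypothesis, the probability of the observed sequence is: P(data | r = 4) = (4/10)(3/9)(6/8)(2/7) = 0.028571; P(data | r = 6) = (6/10)(5/9)(4/8)(4/7) = 0.095238; P(data | r = 7) = (7/10)(6/9)(3/8)(5/7) = 0.125.
Weighting by the prior gives 4/9 · 0.028571 = 0.012698, 2/9 · 0.095238 = 0.021164, 1/3 · 0.125 = 0.041667; with total 0.075529.
Hence P(r = 6 | data) = (0.021164) / (0.075529) = 0.28021.

0.280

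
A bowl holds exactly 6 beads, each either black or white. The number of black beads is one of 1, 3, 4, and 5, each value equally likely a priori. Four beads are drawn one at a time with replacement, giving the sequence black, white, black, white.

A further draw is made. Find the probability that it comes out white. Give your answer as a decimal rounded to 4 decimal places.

For each hypothesis, P(data | H) works out to: P(data | r = 1) = (1/6)(5/6)(1/6)(5/6) = 0.01929; P(data | r = 3) = (3/6)(3/6)(3/6)(3/6) = 0.0625; P(data | r = 4) = (4/6)(2/6)(4/6)(2/6) = 0.049383; P(data | r = 5) = (5/6)(1/6)(5/6)(1/6) = 0.01929.
The prior-weighted likelihoods are 1/4 · 0.01929 = 0.0048225, 1/4 · 0.0625 = 0.015625, 1/4 · 0.049383 = 0.012346, 1/4 · 0.01929 = 0.0048225; these sum to 0.037616.
The posterior is then P(r = 1 | data) = 0.12821, P(r = 3 | data) = 0.41538, P(r = 4 | data) = 0.32821, P(r = 5 | data) = 0.12821.
Averaging over the posterior, P(white next | data) = (5/6)(0.12821) + (1/2)(0.41538) + (1/3)(0.32821) + (1/6)(0.12821) = 0.4453.

0.4453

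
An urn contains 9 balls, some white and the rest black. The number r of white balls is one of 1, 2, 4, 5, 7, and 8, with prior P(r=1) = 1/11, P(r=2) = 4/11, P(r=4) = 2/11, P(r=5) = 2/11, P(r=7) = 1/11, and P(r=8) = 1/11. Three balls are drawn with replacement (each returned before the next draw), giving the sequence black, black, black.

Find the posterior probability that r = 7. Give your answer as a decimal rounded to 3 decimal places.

0.004

The likelihood of the observed sequence under each hypothesis: P(data | r = 1) = (8/9)(8/9)(8/9) = 0.70233; P(data | r = 2) = (7/9)(7/9)(7/9) = 0.47051; P(data | r = 4) = (5/9)(5/9)(5/9) = 0.17147; P(data | r = 5) = (4/9)(4/9)(4/9) = 0.087791; P(data | r = 7) = (2/9)(2/9)(2/9) = 0.010974; P(data | r = 8) = (1/9)(1/9)(1/9) = 0.0013717.
The prior-weighted likelihoods are 1/11 · 0.70233 = 0.063848, 4/11 · 0.47051 = 0.17109, 2/11 · 0.17147 = 0.031176, 2/11 · 0.087791 = 0.015962, 1/11 · 0.010974 = 0.00099763, 1/11 · 0.0013717 = 0.0001247; these sum to 0.2832.
Therefore the posterior P(r = 7 | data) = (0.00099763) / (0.2832) = 0.0035227.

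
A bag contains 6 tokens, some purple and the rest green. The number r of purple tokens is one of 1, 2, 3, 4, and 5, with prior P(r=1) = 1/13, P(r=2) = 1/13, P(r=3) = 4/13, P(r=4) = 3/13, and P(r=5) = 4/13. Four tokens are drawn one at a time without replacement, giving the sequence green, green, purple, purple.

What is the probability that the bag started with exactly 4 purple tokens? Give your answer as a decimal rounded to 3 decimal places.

For each hypothesis, P(data | H) works out to: P(data | r = 1) = (5/6)(4/5)(1/4)(0/3) = 0; P(data | r = 2) = (4/6)(3/5)(2/4)(1/3) = 1/15; P(data | r = 3) = (3/6)(2/5)(3/4)(2/3) = 1/10; P(data | r = 4) = (2/6)(1/5)(4/4)(3/3) = 1/15; P(data | r = 5) = (1/6)(0/5) = 0.
The prior-weighted likelihoods are 1/13 · 0 = 0, 1/13 · 1/15 = 1/195, 4/13 · 1/10 = 2/65, 3/13 · 1/15 = 1/65, 4/13 · 0 = 0; with total 2/39.
By Bayes' rule, P(r = 4 | data) = (1/65) / (2/39) = 3/10.

0.300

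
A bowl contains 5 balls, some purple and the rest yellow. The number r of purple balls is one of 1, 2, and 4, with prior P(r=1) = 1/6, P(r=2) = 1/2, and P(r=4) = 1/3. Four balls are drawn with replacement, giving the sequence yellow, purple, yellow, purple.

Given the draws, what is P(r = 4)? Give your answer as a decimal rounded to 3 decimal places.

The likelihood of the observed sequence under each hypothesis: P(data | r = 1) = (4/5)(1/5)(4/5)(1/5) = 0.0256; P(data | r = 2) = (3/5)(2/5)(3/5)(2/5) = 0.0576; P(data | r = 4) = (1/5)(4/5)(1/5)(4/5) = 0.0256.
Weighting by the prior gives 1/6 · 0.0256 = 0.0042667, 1/2 · 0.0576 = 0.0288, 1/3 · 0.0256 = 0.0085333; with total 0.0416.
Therefore the posterior P(r = 4 | data) = (0.0085333) / (0.0416) = 0.20513.

0.205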